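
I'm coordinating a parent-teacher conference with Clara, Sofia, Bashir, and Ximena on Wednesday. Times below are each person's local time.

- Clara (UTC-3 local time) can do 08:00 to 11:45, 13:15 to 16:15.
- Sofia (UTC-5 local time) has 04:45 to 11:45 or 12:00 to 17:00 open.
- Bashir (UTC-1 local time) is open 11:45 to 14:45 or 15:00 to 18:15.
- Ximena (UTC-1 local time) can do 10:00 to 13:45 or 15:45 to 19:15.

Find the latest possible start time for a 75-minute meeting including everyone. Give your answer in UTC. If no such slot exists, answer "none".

Clara in UTC: 11:00-14:45, 16:15-19:15 (add 3h to convert from UTC-3).
Sofia in UTC: 09:45-16:45, 17:00-22:00 (add 5h to convert from UTC-5).
Bashir in UTC: 12:45-15:45, 16:00-19:15 (add 1h to convert from UTC-1).
Ximena in UTC: 11:00-14:45, 16:45-20:15 (add 1h to convert from UTC-1).
Clara ∩ Sofia: 11:00-14:45, 16:15-16:45, 17:00-19:15.
Clara ∩ Sofia ∩ Bashir: 12:45-14:45, 16:15-16:45, 17:00-19:15.
Clara ∩ Sofia ∩ Bashir ∩ Ximena: 12:45-14:45, 17:00-19:15.
The last common window of at least 75 minutes is 17:00-19:15; a 75-minute meeting can start as late as 18:00 and still end by 19:15.

18:00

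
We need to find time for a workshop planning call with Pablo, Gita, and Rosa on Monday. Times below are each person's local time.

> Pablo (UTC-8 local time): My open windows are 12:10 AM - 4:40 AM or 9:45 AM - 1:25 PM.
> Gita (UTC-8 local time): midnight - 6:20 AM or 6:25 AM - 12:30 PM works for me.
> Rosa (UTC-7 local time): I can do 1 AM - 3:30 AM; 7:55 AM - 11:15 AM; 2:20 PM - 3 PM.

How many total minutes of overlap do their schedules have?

Pablo in UTC: 08:10-12:40, 17:45-21:25 (add 8h to convert from UTC-8).
Gita in UTC: 08:00-14:20, 14:25-20:30 (add 8h to convert from UTC-8).
Rosa in UTC: 08:00-10:30, 14:55-18:15, 21:20-22:00 (add 7h to convert from UTC-7).
Pablo ∩ Gita: 08:10-12:40, 17:45-20:30.
Pablo ∩ Gita ∩ Rosa: 08:10-10:30, 17:45-18:15.
Those are the intersection windows.
Summing the common windows: 140 + 30 = 170 minutes.

170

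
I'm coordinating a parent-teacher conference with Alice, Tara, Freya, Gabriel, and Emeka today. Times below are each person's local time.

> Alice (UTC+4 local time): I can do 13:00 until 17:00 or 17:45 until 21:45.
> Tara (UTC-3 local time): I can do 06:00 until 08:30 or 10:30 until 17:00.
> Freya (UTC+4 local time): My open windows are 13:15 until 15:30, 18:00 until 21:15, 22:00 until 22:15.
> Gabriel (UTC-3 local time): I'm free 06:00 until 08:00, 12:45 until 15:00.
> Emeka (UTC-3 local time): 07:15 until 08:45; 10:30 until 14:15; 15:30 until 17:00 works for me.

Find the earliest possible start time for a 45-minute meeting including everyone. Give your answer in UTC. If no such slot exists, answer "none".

Alice in UTC: 09:00-13:00, 13:45-17:45 (subtract 4h to convert from UTC+4).
Tara in UTC: 09:00-11:30, 13:30-20:00 (add 3h to convert from UTC-3).
Freya in UTC: 09:15-11:30, 14:00-17:15, 18:00-18:15 (subtract 4h to convert from UTC+4).
Gabriel in UTC: 09:00-11:00, 15:45-18:00 (add 3h to convert from UTC-3).
Emeka in UTC: 10:15-11:45, 13:30-17:15, 18:30-20:00 (add 3h to convert from UTC-3).
Alice ∩ Tara: 09:00-11:30, 13:45-17:45.
Alice ∩ Tara ∩ Freya: 09:15-11:30, 14:00-17:15.
Alice ∩ Tara ∩ Freya ∩ Gabriel: 09:15-11:00, 15:45-17:15.
Alice ∩ Tara ∩ Freya ∩ Gabriel ∩ Emeka: 10:15-11:00, 15:45-17:15.
The first common window of at least 45 minutes is 10:15-11:00, so the earliest start is 10:15.

10:15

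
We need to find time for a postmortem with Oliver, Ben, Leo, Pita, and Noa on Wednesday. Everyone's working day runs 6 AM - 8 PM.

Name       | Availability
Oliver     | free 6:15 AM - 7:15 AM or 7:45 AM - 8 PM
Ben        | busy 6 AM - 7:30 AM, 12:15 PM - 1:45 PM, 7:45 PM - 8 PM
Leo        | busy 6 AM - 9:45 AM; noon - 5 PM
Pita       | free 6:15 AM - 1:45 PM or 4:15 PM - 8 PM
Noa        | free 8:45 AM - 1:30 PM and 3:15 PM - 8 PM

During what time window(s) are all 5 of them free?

09:45-12:00, 17:00-19:45

Oliver free: 06:15-07:15, 07:45-20:00.
Ben free: 07:30-12:15, 13:45-19:45 (invert busy blocks within the working day).
Leo free: 09:45-12:00, 17:00-20:00 (invert busy blocks within the working day).
Pita free: 06:15-13:45, 16:15-20:00.
Noa free: 08:45-13:30, 15:15-20:00.
Oliver ∩ Ben: 07:45-12:15, 13:45-19:45.
Oliver ∩ Ben ∩ Leo: 09:45-12:00, 17:00-19:45.
Oliver ∩ Ben ∩ Leo ∩ Pita: 09:45-12:00, 17:00-19:45.
Oliver ∩ Ben ∩ Leo ∩ Pita ∩ Noa: 09:45-12:00, 17:00-19:45.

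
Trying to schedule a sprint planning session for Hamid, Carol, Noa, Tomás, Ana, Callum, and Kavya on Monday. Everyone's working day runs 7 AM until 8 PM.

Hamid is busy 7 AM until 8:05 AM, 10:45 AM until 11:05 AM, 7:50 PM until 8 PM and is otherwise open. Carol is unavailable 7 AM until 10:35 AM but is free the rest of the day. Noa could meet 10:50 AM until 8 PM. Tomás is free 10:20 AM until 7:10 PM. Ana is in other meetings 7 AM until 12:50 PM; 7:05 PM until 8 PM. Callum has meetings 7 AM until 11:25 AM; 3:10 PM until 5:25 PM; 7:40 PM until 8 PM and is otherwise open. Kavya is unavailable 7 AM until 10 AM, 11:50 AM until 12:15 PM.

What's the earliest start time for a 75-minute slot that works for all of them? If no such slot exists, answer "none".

12:50

Hamid free: 08:05-10:45, 11:05-19:50 (invert busy blocks within the working day).
Carol free: 10:35-20:00 (invert busy blocks within the working day).
Noa free: 10:50-20:00.
Tomás free: 10:20-19:10.
Ana free: 12:50-19:05 (invert busy blocks within the working day).
Callum free: 11:25-15:10, 17:25-19:40 (invert busy blocks within the working day).
Kavya free: 10:00-11:50, 12:15-20:00 (invert busy blocks within the working day).
Hamid ∩ Carol: 10:35-10:45, 11:05-19:50.
Hamid ∩ Carol ∩ Noa: 11:05-19:50.
Hamid ∩ Carol ∩ Noa ∩ Tomás: 11:05-19:10.
Hamid ∩ Carol ∩ Noa ∩ Tomás ∩ Ana: 12:50-19:05.
Hamid ∩ Carol ∩ Noa ∩ Tomás ∩ Ana ∩ Callum: 12:50-15:10, 17:25-19:05.
Hamid ∩ Carol ∩ Noa ∩ Tomás ∩ Ana ∩ Callum ∩ Kavya: 12:50-15:10, 17:25-19:05.
The first common window of at least 75 minutes is 12:50-15:10, so the earliest start is 12:50.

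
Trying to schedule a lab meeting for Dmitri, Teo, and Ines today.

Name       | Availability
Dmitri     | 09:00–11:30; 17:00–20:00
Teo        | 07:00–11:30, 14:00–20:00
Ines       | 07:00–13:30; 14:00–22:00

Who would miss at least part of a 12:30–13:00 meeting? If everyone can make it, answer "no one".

Dmitri, Teo

Dmitri: not fully free for 12:30-13:00. Teo: not fully free for 12:30-13:00. Ines: free for 12:30-13:00.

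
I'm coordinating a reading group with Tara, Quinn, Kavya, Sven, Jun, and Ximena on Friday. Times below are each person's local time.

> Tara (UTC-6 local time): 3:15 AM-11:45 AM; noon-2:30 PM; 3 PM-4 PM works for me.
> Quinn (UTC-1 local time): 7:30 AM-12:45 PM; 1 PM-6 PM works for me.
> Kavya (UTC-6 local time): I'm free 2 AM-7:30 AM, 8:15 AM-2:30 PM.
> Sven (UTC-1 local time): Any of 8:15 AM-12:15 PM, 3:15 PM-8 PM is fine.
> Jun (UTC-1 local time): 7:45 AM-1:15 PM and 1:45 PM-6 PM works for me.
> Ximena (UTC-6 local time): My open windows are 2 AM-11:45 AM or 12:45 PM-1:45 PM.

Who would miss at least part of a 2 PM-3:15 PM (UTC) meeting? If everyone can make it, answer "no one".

Jun, Kavya, Sven

Tara in UTC: 09:15-17:45, 18:00-20:30, 21:00-22:00 (add 6h to convert from UTC-6).
Quinn in UTC: 08:30-13:45, 14:00-19:00 (add 1h to convert from UTC-1).
Kavya in UTC: 08:00-13:30, 14:15-20:30 (add 6h to convert from UTC-6).
Sven in UTC: 09:15-13:15, 16:15-21:00 (add 1h to convert from UTC-1).
Jun in UTC: 08:45-14:15, 14:45-19:00 (add 1h to convert from UTC-1).
Ximena in UTC: 08:00-17:45, 18:45-19:45 (add 6h to convert from UTC-6).
Tara: free for 14:00-15:15. Quinn: free for 14:00-15:15. Kavya: not fully free for 14:00-15:15. Sven: not fully free for 14:00-15:15. Jun: not fully free for 14:00-15:15. Ximena: free for 14:00-15:15.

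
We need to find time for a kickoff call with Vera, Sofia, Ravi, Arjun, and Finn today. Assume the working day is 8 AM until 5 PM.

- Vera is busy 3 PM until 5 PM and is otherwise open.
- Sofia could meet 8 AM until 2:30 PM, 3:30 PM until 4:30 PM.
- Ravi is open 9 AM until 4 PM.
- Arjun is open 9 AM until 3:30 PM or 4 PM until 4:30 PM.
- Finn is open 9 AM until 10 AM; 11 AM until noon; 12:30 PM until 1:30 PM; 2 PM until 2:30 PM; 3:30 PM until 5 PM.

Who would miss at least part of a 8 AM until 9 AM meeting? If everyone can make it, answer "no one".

Arjun, Finn, Ravi

Vera free: 08:00-15:00 (invert busy blocks within the working day).
Sofia free: 08:00-14:30, 15:30-16:30.
Ravi free: 09:00-16:00.
Arjun free: 09:00-15:30, 16:00-16:30.
Finn free: 09:00-10:00, 11:00-12:00, 12:30-13:30, 14:00-14:30, 15:30-17:00.
Vera: free for 08:00-09:00. Sofia: free for 08:00-09:00. Ravi: not fully free for 08:00-09:00. Arjun: not fully free for 08:00-09:00. Finn: not fully free for 08:00-09:00.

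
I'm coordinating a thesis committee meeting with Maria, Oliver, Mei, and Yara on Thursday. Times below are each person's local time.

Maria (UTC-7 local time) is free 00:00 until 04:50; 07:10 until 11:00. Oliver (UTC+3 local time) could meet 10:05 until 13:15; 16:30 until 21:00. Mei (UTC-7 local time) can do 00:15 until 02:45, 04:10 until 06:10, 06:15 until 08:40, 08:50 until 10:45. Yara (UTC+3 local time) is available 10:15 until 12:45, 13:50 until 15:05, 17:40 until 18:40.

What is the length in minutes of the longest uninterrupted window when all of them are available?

Maria in UTC: 07:00-11:50, 14:10-18:00 (add 7h to convert from UTC-7).
Oliver in UTC: 07:05-10:15, 13:30-18:00 (subtract 3h to convert from UTC+3).
Mei in UTC: 07:15-09:45, 11:10-13:10, 13:15-15:40, 15:50-17:45 (add 7h to convert from UTC-7).
Yara in UTC: 07:15-09:45, 10:50-12:05, 14:40-15:40 (subtract 3h to convert from UTC+3).
Maria ∩ Oliver: 07:05-10:15, 14:10-18:00.
Maria ∩ Oliver ∩ Mei: 07:15-09:45, 14:10-15:40, 15:50-17:45.
Maria ∩ Oliver ∩ Mei ∩ Yara: 07:15-09:45, 14:40-15:40.
The longest is 07:15-09:45 at 150 minutes.

150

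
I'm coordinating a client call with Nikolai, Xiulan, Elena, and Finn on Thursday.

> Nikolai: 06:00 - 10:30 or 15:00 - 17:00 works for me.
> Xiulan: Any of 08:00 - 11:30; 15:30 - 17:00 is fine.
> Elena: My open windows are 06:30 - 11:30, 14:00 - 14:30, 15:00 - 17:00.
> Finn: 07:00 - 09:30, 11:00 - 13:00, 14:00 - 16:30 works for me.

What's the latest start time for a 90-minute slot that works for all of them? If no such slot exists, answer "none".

Nikolai ∩ Xiulan: 08:00-10:30, 15:30-17:00.
Nikolai ∩ Xiulan ∩ Elena: 08:00-10:30, 15:30-17:00.
Nikolai ∩ Xiulan ∩ Elena ∩ Finn: 08:00-09:30, 15:30-16:30.
The last common window of at least 90 minutes is 08:00-09:30; a 90-minute meeting can start as late as 08:00 and still end by 09:30.

08:00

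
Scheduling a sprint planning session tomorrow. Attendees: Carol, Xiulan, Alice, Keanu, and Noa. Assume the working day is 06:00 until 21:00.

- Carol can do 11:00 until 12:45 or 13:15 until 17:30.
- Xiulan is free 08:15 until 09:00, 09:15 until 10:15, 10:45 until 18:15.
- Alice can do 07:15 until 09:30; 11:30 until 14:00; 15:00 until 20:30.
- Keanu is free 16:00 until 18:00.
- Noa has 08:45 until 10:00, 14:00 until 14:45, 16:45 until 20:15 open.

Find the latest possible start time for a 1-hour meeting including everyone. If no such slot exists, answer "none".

none

Carol ∩ Xiulan: 11:00-12:45, 13:15-17:30.
Carol ∩ Xiulan ∩ Alice: 11:30-12:45, 13:15-14:00, 15:00-17:30.
Carol ∩ Xiulan ∩ Alice ∩ Keanu: 16:00-17:30.
Carol ∩ Xiulan ∩ Alice ∩ Keanu ∩ Noa: 16:45-17:30.
Those are the intersection windows.
No common window is at least 60 minutes long.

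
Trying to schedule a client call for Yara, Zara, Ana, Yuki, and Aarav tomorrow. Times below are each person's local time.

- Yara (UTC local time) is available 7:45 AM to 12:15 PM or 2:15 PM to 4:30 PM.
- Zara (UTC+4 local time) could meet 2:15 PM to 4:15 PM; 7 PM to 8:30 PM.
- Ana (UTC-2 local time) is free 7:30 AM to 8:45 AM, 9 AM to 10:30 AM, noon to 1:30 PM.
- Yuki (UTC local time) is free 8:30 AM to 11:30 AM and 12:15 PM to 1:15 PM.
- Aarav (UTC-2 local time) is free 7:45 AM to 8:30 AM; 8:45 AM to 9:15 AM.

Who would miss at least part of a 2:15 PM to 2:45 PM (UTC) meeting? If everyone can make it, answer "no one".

Yara in UTC: 07:45-12:15, 14:15-16:30.
Zara in UTC: 10:15-12:15, 15:00-16:30 (subtract 4h to convert from UTC+4).
Ana in UTC: 09:30-10:45, 11:00-12:30, 14:00-15:30 (add 2h to convert from UTC-2).
Yuki in UTC: 08:30-11:30, 12:15-13:15.
Aarav in UTC: 09:45-10:30, 10:45-11:15 (add 2h to convert from UTC-2).
Yara: free for 14:15-14:45. Zara: not fully free for 14:15-14:45. Ana: free for 14:15-14:45. Yuki: not fully free for 14:15-14:45. Aarav: not fully free for 14:15-14:45.

Aarav, Yuki, Zara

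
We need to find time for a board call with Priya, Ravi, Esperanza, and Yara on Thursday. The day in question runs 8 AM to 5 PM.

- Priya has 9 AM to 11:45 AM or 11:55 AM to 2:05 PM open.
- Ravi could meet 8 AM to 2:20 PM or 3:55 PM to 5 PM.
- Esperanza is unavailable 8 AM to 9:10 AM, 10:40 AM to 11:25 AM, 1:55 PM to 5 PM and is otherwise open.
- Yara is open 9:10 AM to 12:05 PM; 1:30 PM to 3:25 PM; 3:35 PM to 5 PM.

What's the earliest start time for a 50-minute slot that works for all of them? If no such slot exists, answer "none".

09:10

Priya free: 09:00-11:45, 11:55-14:05.
Ravi free: 08:00-14:20, 15:55-17:00.
Esperanza free: 09:10-10:40, 11:25-13:55 (invert busy blocks within the working day).
Yara free: 09:10-12:05, 13:30-15:25, 15:35-17:00.
Priya ∩ Ravi: 09:00-11:45, 11:55-14:05.
Priya ∩ Ravi ∩ Esperanza: 09:10-10:40, 11:25-11:45, 11:55-13:55.
Priya ∩ Ravi ∩ Esperanza ∩ Yara: 09:10-10:40, 11:25-11:45, 11:55-12:05, 13:30-13:55.
The first common window of at least 50 minutes is 09:10-10:40, so the earliest start is 09:10.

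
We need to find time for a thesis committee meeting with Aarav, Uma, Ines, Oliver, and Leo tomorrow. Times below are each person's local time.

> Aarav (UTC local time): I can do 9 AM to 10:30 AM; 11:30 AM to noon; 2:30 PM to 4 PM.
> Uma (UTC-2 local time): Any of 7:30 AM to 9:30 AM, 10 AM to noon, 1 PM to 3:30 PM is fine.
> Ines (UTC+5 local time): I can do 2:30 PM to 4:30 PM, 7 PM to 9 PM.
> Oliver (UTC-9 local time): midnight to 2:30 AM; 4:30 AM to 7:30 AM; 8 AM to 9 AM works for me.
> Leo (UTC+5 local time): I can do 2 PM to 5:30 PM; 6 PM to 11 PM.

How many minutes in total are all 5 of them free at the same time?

Aarav in UTC: 09:00-10:30, 11:30-12:00, 14:30-16:00.
Uma in UTC: 09:30-11:30, 12:00-14:00, 15:00-17:30 (add 2h to convert from UTC-2).
Ines in UTC: 09:30-11:30, 14:00-16:00 (subtract 5h to convert from UTC+5).
Oliver in UTC: 09:00-11:30, 13:30-16:30, 17:00-18:00 (add 9h to convert from UTC-9).
Leo in UTC: 09:00-12:30, 13:00-18:00 (subtract 5h to convert from UTC+5).
Aarav ∩ Uma: 09:30-10:30, 15:00-16:00.
Aarav ∩ Uma ∩ Ines: 09:30-10:30, 15:00-16:00.
Aarav ∩ Uma ∩ Ines ∩ Oliver: 09:30-10:30, 15:00-16:00.
Aarav ∩ Uma ∩ Ines ∩ Oliver ∩ Leo: 09:30-10:30, 15:00-16:00.
Those are the intersection windows.
Summing the common windows: 60 + 60 = 120 minutes.

120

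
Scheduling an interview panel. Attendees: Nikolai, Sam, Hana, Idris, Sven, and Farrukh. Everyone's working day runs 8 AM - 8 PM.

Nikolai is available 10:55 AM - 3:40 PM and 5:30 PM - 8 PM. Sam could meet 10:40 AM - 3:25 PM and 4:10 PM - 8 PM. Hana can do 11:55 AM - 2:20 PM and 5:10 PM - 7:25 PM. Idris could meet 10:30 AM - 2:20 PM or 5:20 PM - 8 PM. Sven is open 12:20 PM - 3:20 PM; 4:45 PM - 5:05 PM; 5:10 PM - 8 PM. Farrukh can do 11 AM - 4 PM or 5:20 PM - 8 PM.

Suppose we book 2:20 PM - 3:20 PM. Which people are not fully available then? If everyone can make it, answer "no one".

Hana, Idris

Nikolai: free for 14:20-15:20. Sam: free for 14:20-15:20. Hana: not fully free for 14:20-15:20. Idris: not fully free for 14:20-15:20. Sven: free for 14:20-15:20. Farrukh: free for 14:20-15:20.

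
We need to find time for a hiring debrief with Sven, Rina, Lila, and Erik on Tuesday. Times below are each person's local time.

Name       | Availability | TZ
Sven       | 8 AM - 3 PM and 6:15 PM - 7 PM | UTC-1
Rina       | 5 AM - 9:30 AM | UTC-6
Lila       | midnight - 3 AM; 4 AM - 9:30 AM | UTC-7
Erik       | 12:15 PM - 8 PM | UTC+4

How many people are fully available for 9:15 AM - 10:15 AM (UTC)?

Sven in UTC: 09:00-16:00, 19:15-20:00 (add 1h to convert from UTC-1).
Rina in UTC: 11:00-15:30 (add 6h to convert from UTC-6).
Lila in UTC: 07:00-10:00, 11:00-16:30 (add 7h to convert from UTC-7).
Erik in UTC: 08:15-16:00 (subtract 4h to convert from UTC+4).
Sven and Erik can make the full 09:15-10:15 slot — that's 2.

2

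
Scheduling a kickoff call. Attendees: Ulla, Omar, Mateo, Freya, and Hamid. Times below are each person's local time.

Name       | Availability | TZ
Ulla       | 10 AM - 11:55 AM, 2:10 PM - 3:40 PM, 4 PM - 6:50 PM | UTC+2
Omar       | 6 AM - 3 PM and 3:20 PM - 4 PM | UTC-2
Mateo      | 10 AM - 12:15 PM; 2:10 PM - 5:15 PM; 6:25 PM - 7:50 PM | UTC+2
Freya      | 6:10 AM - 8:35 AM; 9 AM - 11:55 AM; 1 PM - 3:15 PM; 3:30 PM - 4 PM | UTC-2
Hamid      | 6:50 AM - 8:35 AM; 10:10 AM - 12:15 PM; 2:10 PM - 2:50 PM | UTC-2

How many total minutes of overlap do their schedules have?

180

Ulla in UTC: 08:00-09:55, 12:10-13:40, 14:00-16:50 (subtract 2h to convert from UTC+2).
Omar in UTC: 08:00-17:00, 17:20-18:00 (add 2h to convert from UTC-2).
Mateo in UTC: 08:00-10:15, 12:10-15:15, 16:25-17:50 (subtract 2h to convert from UTC+2).
Freya in UTC: 08:10-10:35, 11:00-13:55, 15:00-17:15, 17:30-18:00 (add 2h to convert from UTC-2).
Hamid in UTC: 08:50-10:35, 12:10-14:15, 16:10-16:50 (add 2h to convert from UTC-2).
Ulla ∩ Omar: 08:00-09:55, 12:10-13:40, 14:00-16:50.
Ulla ∩ Omar ∩ Mateo: 08:00-09:55, 12:10-13:40, 14:00-15:15, 16:25-16:50.
Ulla ∩ Omar ∩ Mateo ∩ Freya: 08:10-09:55, 12:10-13:40, 15:00-15:15, 16:25-16:50.
Ulla ∩ Omar ∩ Mateo ∩ Freya ∩ Hamid: 08:50-09:55, 12:10-13:40, 16:25-16:50.
Summing the common windows: 65 + 90 + 25 = 180 minutes.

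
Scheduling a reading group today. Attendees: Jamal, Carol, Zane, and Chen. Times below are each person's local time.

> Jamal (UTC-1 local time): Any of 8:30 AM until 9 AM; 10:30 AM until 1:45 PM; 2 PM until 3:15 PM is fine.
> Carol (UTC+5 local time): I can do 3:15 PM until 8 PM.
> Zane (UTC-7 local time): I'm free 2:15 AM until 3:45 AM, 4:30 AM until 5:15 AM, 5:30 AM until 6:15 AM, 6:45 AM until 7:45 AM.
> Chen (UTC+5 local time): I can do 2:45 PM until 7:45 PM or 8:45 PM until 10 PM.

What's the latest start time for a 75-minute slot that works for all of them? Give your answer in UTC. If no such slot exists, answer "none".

none

Jamal in UTC: 09:30-10:00, 11:30-14:45, 15:00-16:15 (add 1h to convert from UTC-1).
Carol in UTC: 10:15-15:00 (subtract 5h to convert from UTC+5).
Zane in UTC: 09:15-10:45, 11:30-12:15, 12:30-13:15, 13:45-14:45 (add 7h to convert from UTC-7).
Chen in UTC: 09:45-14:45, 15:45-17:00 (subtract 5h to convert from UTC+5).
Jamal ∩ Carol: 11:30-14:45.
Jamal ∩ Carol ∩ Zane: 11:30-12:15, 12:30-13:15, 13:45-14:45.
Jamal ∩ Carol ∩ Zane ∩ Chen: 11:30-12:15, 12:30-13:15, 13:45-14:45.
So the common availability across everyone is 11:30-12:15, 12:30-13:15, 13:45-14:45.
No common window is at least 75 minutes long.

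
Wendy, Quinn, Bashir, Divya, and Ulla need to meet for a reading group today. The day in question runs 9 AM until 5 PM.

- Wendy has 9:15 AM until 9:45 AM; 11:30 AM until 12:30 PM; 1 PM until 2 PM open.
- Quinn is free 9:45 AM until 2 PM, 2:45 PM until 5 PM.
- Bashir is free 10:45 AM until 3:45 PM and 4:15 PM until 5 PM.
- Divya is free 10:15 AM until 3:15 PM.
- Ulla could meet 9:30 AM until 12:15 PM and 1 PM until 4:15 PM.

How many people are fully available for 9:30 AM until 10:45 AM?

Ulla can make the full 09:30-10:45 slot — that's 1.

1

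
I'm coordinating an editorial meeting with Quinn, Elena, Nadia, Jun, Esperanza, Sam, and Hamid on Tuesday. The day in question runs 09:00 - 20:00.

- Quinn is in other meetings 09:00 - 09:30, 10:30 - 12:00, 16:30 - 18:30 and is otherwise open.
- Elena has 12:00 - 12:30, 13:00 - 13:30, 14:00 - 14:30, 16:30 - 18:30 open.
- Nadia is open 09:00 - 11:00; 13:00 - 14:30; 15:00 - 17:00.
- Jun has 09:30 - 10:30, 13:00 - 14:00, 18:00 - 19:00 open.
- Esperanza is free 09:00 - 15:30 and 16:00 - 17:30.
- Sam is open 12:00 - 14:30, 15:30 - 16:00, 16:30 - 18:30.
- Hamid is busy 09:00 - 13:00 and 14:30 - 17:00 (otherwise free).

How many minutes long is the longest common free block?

30

Quinn free: 09:30-10:30, 12:00-16:30, 18:30-20:00 (invert busy blocks within the working day).
Elena free: 12:00-12:30, 13:00-13:30, 14:00-14:30, 16:30-18:30.
Nadia free: 09:00-11:00, 13:00-14:30, 15:00-17:00.
Jun free: 09:30-10:30, 13:00-14:00, 18:00-19:00.
Esperanza free: 09:00-15:30, 16:00-17:30.
Sam free: 12:00-14:30, 15:30-16:00, 16:30-18:30.
Hamid free: 13:00-14:30, 17:00-20:00 (invert busy blocks within the working day).
Quinn ∩ Elena: 12:00-12:30, 13:00-13:30, 14:00-14:30.
Quinn ∩ Elena ∩ Nadia: 13:00-13:30, 14:00-14:30.
Quinn ∩ Elena ∩ Nadia ∩ Jun: 13:00-13:30.
Quinn ∩ Elena ∩ Nadia ∩ Jun ∩ Esperanza: 13:00-13:30.
Quinn ∩ Elena ∩ Nadia ∩ Jun ∩ Esperanza ∩ Sam: 13:00-13:30.
Quinn ∩ Elena ∩ Nadia ∩ Jun ∩ Esperanza ∩ Sam ∩ Hamid: 13:00-13:30.
The longest is 13:00-13:30 at 30 minutes.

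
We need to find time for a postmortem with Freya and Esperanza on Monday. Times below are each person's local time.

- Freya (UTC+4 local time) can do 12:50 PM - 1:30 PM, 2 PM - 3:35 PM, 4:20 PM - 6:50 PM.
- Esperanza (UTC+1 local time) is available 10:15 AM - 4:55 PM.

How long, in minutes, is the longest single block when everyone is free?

Freya in UTC: 08:50-09:30, 10:00-11:35, 12:20-14:50 (subtract 4h to convert from UTC+4).
Esperanza in UTC: 09:15-15:55 (subtract 1h to convert from UTC+1).
Freya ∩ Esperanza: 09:15-09:30, 10:00-11:35, 12:20-14:50.
The longest is 12:20-14:50 at 150 minutes.

150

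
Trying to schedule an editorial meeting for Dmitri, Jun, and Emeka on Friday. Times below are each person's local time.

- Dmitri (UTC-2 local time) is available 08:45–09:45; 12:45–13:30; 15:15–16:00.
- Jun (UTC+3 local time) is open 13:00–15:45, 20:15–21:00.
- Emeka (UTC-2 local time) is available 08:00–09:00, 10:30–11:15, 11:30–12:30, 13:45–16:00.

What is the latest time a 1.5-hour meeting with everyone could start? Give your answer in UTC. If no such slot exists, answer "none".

Dmitri in UTC: 10:45-11:45, 14:45-15:30, 17:15-18:00 (add 2h to convert from UTC-2).
Jun in UTC: 10:00-12:45, 17:15-18:00 (subtract 3h to convert from UTC+3).
Emeka in UTC: 10:00-11:00, 12:30-13:15, 13:30-14:30, 15:45-18:00 (add 2h to convert from UTC-2).
Dmitri ∩ Jun: 10:45-11:45, 17:15-18:00.
Dmitri ∩ Jun ∩ Emeka: 10:45-11:00, 17:15-18:00.
Those are the intersection windows.
No common window is at least 90 minutes long.

none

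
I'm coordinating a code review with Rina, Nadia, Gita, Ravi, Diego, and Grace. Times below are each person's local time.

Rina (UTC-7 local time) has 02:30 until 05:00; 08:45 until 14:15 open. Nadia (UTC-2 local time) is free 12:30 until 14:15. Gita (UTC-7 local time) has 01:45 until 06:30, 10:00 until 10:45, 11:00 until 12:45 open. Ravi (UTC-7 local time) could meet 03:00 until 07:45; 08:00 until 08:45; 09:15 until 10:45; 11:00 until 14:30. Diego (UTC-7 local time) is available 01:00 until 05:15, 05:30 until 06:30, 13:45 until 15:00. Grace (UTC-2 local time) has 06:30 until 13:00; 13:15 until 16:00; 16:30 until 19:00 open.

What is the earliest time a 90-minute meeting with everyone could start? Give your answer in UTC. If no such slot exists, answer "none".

Rina in UTC: 09:30-12:00, 15:45-21:15 (add 7h to convert from UTC-7).
Nadia in UTC: 14:30-16:15 (add 2h to convert from UTC-2).
Gita in UTC: 08:45-13:30, 17:00-17:45, 18:00-19:45 (add 7h to convert from UTC-7).
Ravi in UTC: 10:00-14:45, 15:00-15:45, 16:15-17:45, 18:00-21:30 (add 7h to convert from UTC-7).
Diego in UTC: 08:00-12:15, 12:30-13:30, 20:45-22:00 (add 7h to convert from UTC-7).
Grace in UTC: 08:30-15:00, 15:15-18:00, 18:30-21:00 (add 2h to convert from UTC-2).
Rina ∩ Nadia: 15:45-16:15.
Rina ∩ Nadia ∩ Gita: ∅.
Rina ∩ Nadia ∩ Gita ∩ Ravi: ∅.
Rina ∩ Nadia ∩ Gita ∩ Ravi ∩ Diego: ∅.
Rina ∩ Nadia ∩ Gita ∩ Ravi ∩ Diego ∩ Grace: ∅.
There is no time when everyone is free.
No common window is at least 90 minutes long.

none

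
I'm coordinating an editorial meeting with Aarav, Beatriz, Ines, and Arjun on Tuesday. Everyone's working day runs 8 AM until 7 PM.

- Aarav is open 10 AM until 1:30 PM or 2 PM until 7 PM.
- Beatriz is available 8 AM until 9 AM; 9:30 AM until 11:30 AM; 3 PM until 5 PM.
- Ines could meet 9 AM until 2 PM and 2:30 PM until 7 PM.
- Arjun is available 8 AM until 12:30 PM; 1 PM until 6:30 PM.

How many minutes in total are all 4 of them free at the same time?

Aarav ∩ Beatriz: 10:00-11:30, 15:00-17:00.
Aarav ∩ Beatriz ∩ Ines: 10:00-11:30, 15:00-17:00.
Aarav ∩ Beatriz ∩ Ines ∩ Arjun: 10:00-11:30, 15:00-17:00.
Those are the intersection windows.
Summing the common windows: 90 + 120 = 210 minutes.

210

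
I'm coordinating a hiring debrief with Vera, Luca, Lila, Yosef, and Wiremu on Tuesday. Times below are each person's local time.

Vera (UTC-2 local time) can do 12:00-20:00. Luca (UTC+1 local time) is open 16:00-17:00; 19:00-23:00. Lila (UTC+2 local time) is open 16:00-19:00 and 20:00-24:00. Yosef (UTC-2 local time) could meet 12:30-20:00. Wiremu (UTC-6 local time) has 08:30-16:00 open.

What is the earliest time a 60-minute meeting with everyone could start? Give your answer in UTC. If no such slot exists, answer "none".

Vera in UTC: 14:00-22:00 (add 2h to convert from UTC-2).
Luca in UTC: 15:00-16:00, 18:00-22:00 (subtract 1h to convert from UTC+1).
Lila in UTC: 14:00-17:00, 18:00-22:00 (subtract 2h to convert from UTC+2).
Yosef in UTC: 14:30-22:00 (add 2h to convert from UTC-2).
Wiremu in UTC: 14:30-22:00 (add 6h to convert from UTC-6).
Vera ∩ Luca: 15:00-16:00, 18:00-22:00.
Vera ∩ Luca ∩ Lila: 15:00-16:00, 18:00-22:00.
Vera ∩ Luca ∩ Lila ∩ Yosef: 15:00-16:00, 18:00-22:00.
Vera ∩ Luca ∩ Lila ∩ Yosef ∩ Wiremu: 15:00-16:00, 18:00-22:00.
The first common window of at least 60 minutes is 15:00-16:00, so the earliest start is 15:00.

15:00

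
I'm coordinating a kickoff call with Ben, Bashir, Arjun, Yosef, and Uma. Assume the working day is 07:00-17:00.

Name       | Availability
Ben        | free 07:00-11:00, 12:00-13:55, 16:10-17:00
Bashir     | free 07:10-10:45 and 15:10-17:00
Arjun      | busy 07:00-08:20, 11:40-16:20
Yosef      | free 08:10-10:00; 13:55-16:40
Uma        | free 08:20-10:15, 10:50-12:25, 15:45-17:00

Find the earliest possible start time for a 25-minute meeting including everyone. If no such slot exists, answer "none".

Ben free: 07:00-11:00, 12:00-13:55, 16:10-17:00.
Bashir free: 07:10-10:45, 15:10-17:00.
Arjun free: 08:20-11:40, 16:20-17:00 (invert busy blocks within the working day).
Yosef free: 08:10-10:00, 13:55-16:40.
Uma free: 08:20-10:15, 10:50-12:25, 15:45-17:00.
Ben ∩ Bashir: 07:10-10:45, 16:10-17:00.
Ben ∩ Bashir ∩ Arjun: 08:20-10:45, 16:20-17:00.
Ben ∩ Bashir ∩ Arjun ∩ Yosef: 08:20-10:00, 16:20-16:40.
Ben ∩ Bashir ∩ Arjun ∩ Yosef ∩ Uma: 08:20-10:00, 16:20-16:40.
The first common window of at least 25 minutes is 08:20-10:00, so the earliest start is 08:20.

08:20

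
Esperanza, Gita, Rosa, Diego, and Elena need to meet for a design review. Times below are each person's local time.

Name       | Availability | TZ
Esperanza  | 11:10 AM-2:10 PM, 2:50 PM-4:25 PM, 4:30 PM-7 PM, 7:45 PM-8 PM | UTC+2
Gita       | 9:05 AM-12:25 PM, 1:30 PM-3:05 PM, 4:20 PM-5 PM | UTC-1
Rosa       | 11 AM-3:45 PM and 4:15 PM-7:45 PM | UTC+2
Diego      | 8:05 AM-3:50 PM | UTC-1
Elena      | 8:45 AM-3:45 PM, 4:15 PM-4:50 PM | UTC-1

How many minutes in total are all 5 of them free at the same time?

Esperanza in UTC: 09:10-12:10, 12:50-14:25, 14:30-17:00, 17:45-18:00 (subtract 2h to convert from UTC+2).
Gita in UTC: 10:05-13:25, 14:30-16:05, 17:20-18:00 (add 1h to convert from UTC-1).
Rosa in UTC: 09:00-13:45, 14:15-17:45 (subtract 2h to convert from UTC+2).
Diego in UTC: 09:05-16:50 (add 1h to convert from UTC-1).
Elena in UTC: 09:45-16:45, 17:15-17:50 (add 1h to convert from UTC-1).
Esperanza ∩ Gita: 10:05-12:10, 12:50-13:25, 14:30-16:05, 17:45-18:00.
Esperanza ∩ Gita ∩ Rosa: 10:05-12:10, 12:50-13:25, 14:30-16:05.
Esperanza ∩ Gita ∩ Rosa ∩ Diego: 10:05-12:10, 12:50-13:25, 14:30-16:05.
Esperanza ∩ Gita ∩ Rosa ∩ Diego ∩ Elena: 10:05-12:10, 12:50-13:25, 14:30-16:05.
Summing the common windows: 125 + 35 + 95 = 255 minutes.

255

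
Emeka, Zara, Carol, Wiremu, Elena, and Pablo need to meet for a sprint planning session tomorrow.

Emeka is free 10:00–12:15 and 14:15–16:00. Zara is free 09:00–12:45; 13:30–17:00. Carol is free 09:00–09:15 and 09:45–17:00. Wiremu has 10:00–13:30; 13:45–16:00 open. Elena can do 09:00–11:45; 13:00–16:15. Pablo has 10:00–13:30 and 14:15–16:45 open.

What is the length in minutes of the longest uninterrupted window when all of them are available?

105

Emeka ∩ Zara: 10:00-12:15, 14:15-16:00.
Emeka ∩ Zara ∩ Carol: 10:00-12:15, 14:15-16:00.
Emeka ∩ Zara ∩ Carol ∩ Wiremu: 10:00-12:15, 14:15-16:00.
Emeka ∩ Zara ∩ Carol ∩ Wiremu ∩ Elena: 10:00-11:45, 14:15-16:00.
Emeka ∩ Zara ∩ Carol ∩ Wiremu ∩ Elena ∩ Pablo: 10:00-11:45, 14:15-16:00.
Those are the intersection windows.
The longest is 10:00-11:45 at 105 minutes.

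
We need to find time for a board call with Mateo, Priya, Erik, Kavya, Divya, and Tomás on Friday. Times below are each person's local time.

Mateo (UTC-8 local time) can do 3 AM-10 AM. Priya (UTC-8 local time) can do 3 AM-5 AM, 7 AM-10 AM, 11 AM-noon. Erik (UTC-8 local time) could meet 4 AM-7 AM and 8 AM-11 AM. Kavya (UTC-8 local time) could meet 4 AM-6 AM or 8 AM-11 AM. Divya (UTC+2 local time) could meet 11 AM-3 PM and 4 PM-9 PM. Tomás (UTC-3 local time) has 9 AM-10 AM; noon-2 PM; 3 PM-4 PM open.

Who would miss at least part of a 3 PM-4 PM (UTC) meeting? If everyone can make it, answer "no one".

Mateo in UTC: 11:00-18:00 (add 8h to convert from UTC-8).
Priya in UTC: 11:00-13:00, 15:00-18:00, 19:00-20:00 (add 8h to convert from UTC-8).
Erik in UTC: 12:00-15:00, 16:00-19:00 (add 8h to convert from UTC-8).
Kavya in UTC: 12:00-14:00, 16:00-19:00 (add 8h to convert from UTC-8).
Divya in UTC: 09:00-13:00, 14:00-19:00 (subtract 2h to convert from UTC+2).
Tomás in UTC: 12:00-13:00, 15:00-17:00, 18:00-19:00 (add 3h to convert from UTC-3).
Mateo: free for 15:00-16:00. Priya: free for 15:00-16:00. Erik: not fully free for 15:00-16:00. Kavya: not fully free for 15:00-16:00. Divya: free for 15:00-16:00. Tomás: free for 15:00-16:00.

Erik, Kavya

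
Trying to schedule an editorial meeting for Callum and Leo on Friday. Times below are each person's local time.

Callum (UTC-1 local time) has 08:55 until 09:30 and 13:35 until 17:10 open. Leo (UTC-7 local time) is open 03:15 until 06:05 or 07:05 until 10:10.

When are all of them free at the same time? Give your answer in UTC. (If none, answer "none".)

10:15-10:30, 14:35-17:10

Callum in UTC: 09:55-10:30, 14:35-18:10 (add 1h to convert from UTC-1).
Leo in UTC: 10:15-13:05, 14:05-17:10 (add 7h to convert from UTC-7).
Callum ∩ Leo: 10:15-10:30, 14:35-17:10.
So the common availability across everyone is 10:15-10:30, 14:35-17:10.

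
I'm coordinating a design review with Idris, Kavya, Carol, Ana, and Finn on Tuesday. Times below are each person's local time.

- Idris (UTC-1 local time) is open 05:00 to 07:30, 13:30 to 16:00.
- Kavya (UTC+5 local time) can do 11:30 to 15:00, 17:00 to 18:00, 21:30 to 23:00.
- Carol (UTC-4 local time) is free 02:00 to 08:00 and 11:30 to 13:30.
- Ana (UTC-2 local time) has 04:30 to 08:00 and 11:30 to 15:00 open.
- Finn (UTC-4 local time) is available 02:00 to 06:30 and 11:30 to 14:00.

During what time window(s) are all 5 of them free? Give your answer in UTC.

Idris in UTC: 06:00-08:30, 14:30-17:00 (add 1h to convert from UTC-1).
Kavya in UTC: 06:30-10:00, 12:00-13:00, 16:30-18:00 (subtract 5h to convert from UTC+5).
Carol in UTC: 06:00-12:00, 15:30-17:30 (add 4h to convert from UTC-4).
Ana in UTC: 06:30-10:00, 13:30-17:00 (add 2h to convert from UTC-2).
Finn in UTC: 06:00-10:30, 15:30-18:00 (add 4h to convert from UTC-4).
Idris ∩ Kavya: 06:30-08:30, 16:30-17:00.
Idris ∩ Kavya ∩ Carol: 06:30-08:30, 16:30-17:00.
Idris ∩ Kavya ∩ Carol ∩ Ana: 06:30-08:30, 16:30-17:00.
Idris ∩ Kavya ∩ Carol ∩ Ana ∩ Finn: 06:30-08:30, 16:30-17:00.

06:30-08:30, 16:30-17:00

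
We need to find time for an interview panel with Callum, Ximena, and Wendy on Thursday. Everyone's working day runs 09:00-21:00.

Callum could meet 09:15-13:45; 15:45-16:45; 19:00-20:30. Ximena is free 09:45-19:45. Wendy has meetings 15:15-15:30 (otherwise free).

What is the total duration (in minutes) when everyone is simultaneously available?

Callum free: 09:15-13:45, 15:45-16:45, 19:00-20:30.
Ximena free: 09:45-19:45.
Wendy free: 09:00-15:15, 15:30-21:00 (invert busy blocks within the working day).
Callum ∩ Ximena: 09:45-13:45, 15:45-16:45, 19:00-19:45.
Callum ∩ Ximena ∩ Wendy: 09:45-13:45, 15:45-16:45, 19:00-19:45.
Those are the intersection windows.
Summing the common windows: 240 + 60 + 45 = 345 minutes.

345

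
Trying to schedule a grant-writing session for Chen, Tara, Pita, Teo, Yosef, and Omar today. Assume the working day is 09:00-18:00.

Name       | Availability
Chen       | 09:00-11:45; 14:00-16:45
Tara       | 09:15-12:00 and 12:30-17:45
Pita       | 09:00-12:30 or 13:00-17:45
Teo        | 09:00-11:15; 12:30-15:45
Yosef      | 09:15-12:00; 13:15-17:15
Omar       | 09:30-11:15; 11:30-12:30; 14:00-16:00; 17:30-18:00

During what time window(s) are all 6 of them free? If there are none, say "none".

09:30-11:15, 14:00-15:45

Chen ∩ Tara: 09:15-11:45, 14:00-16:45.
Chen ∩ Tara ∩ Pita: 09:15-11:45, 14:00-16:45.
Chen ∩ Tara ∩ Pita ∩ Teo: 09:15-11:15, 14:00-15:45.
Chen ∩ Tara ∩ Pita ∩ Teo ∩ Yosef: 09:15-11:15, 14:00-15:45.
Chen ∩ Tara ∩ Pita ∩ Teo ∩ Yosef ∩ Omar: 09:30-11:15, 14:00-15:45.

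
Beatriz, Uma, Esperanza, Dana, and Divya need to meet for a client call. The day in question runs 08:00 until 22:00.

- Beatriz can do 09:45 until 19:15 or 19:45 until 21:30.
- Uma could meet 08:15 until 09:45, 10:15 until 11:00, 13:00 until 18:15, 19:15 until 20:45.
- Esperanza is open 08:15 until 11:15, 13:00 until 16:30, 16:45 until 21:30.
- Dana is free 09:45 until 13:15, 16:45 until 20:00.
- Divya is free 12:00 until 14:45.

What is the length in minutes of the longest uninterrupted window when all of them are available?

15

Beatriz ∩ Uma: 10:15-11:00, 13:00-18:15, 19:45-20:45.
Beatriz ∩ Uma ∩ Esperanza: 10:15-11:00, 13:00-16:30, 16:45-18:15, 19:45-20:45.
Beatriz ∩ Uma ∩ Esperanza ∩ Dana: 10:15-11:00, 13:00-13:15, 16:45-18:15, 19:45-20:00.
Beatriz ∩ Uma ∩ Esperanza ∩ Dana ∩ Divya: 13:00-13:15.
Those are the intersection windows.
The longest is 13:00-13:15 at 15 minutes.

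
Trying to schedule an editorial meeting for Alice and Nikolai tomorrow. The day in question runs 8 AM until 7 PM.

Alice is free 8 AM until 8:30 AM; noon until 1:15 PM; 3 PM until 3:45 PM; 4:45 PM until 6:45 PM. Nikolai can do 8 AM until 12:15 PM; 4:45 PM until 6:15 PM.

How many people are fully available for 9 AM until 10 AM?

Nikolai can make the full 09:00-10:00 slot — that's 1.

1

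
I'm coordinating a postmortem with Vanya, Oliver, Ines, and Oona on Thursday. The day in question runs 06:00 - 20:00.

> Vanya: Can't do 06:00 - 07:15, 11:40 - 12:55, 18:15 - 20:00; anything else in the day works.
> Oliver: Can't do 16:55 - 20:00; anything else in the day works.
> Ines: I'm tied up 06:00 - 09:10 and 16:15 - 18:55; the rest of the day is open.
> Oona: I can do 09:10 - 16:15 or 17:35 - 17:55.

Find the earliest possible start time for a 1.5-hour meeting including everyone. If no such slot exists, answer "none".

Vanya free: 07:15-11:40, 12:55-18:15 (invert busy blocks within the working day).
Oliver free: 06:00-16:55 (invert busy blocks within the working day).
Ines free: 09:10-16:15, 18:55-20:00 (invert busy blocks within the working day).
Oona free: 09:10-16:15, 17:35-17:55.
Vanya ∩ Oliver: 07:15-11:40, 12:55-16:55.
Vanya ∩ Oliver ∩ Ines: 09:10-11:40, 12:55-16:15.
Vanya ∩ Oliver ∩ Ines ∩ Oona: 09:10-11:40, 12:55-16:15.
The first common window of at least 90 minutes is 09:10-11:40, so the earliest start is 09:10.

09:10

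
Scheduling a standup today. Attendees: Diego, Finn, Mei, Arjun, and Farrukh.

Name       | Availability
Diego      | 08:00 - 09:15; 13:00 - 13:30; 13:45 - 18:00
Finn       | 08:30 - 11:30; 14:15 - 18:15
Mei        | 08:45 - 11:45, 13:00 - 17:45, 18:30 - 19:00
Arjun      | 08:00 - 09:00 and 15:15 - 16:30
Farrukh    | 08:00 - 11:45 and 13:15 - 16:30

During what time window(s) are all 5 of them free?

Diego ∩ Finn: 08:30-09:15, 14:15-18:00.
Diego ∩ Finn ∩ Mei: 08:45-09:15, 14:15-17:45.
Diego ∩ Finn ∩ Mei ∩ Arjun: 08:45-09:00, 15:15-16:30.
Diego ∩ Finn ∩ Mei ∩ Arjun ∩ Farrukh: 08:45-09:00, 15:15-16:30.
So the common availability across everyone is 08:45-09:00, 15:15-16:30.

08:45-09:00, 15:15-16:30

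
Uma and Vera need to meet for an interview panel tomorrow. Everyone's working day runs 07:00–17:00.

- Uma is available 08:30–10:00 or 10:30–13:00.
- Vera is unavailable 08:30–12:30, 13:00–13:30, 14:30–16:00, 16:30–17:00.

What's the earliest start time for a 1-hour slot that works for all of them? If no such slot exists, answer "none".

none

Uma free: 08:30-10:00, 10:30-13:00.
Vera free: 07:00-08:30, 12:30-13:00, 13:30-14:30, 16:00-16:30 (invert busy blocks within the working day).
Uma ∩ Vera: 12:30-13:00.
No common window is at least 60 minutes long.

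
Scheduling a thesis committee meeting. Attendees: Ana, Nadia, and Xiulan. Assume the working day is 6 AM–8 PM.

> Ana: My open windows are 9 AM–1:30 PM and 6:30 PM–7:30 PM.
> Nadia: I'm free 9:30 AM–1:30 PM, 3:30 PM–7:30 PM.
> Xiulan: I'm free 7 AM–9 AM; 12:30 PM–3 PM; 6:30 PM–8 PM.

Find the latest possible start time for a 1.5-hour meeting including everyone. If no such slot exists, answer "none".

none

Ana ∩ Nadia: 09:30-13:30, 18:30-19:30.
Ana ∩ Nadia ∩ Xiulan: 12:30-13:30, 18:30-19:30.
No common window is at least 90 minutes long.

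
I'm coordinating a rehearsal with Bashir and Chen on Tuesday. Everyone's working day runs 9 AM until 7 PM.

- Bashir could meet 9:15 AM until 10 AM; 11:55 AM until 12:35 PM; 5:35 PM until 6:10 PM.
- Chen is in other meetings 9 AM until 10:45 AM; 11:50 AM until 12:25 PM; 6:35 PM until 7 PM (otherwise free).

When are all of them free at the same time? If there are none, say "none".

Bashir free: 09:15-10:00, 11:55-12:35, 17:35-18:10.
Chen free: 10:45-11:50, 12:25-18:35 (invert busy blocks within the working day).
Bashir ∩ Chen: 12:25-12:35, 17:35-18:10.

12:25-12:35, 17:35-18:10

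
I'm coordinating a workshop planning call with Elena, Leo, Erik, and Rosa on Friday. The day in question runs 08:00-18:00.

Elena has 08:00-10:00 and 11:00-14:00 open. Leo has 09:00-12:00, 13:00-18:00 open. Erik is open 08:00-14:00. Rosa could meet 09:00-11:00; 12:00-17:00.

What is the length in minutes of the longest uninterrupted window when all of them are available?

60

Elena ∩ Leo: 09:00-10:00, 11:00-12:00, 13:00-14:00.
Elena ∩ Leo ∩ Erik: 09:00-10:00, 11:00-12:00, 13:00-14:00.
Elena ∩ Leo ∩ Erik ∩ Rosa: 09:00-10:00, 13:00-14:00.
The longest is 09:00-10:00 at 60 minutes.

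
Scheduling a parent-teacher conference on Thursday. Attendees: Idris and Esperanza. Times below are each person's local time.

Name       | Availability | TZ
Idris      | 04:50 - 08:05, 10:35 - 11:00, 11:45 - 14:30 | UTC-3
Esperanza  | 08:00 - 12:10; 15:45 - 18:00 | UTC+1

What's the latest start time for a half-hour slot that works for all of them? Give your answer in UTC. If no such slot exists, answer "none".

Idris in UTC: 07:50-11:05, 13:35-14:00, 14:45-17:30 (add 3h to convert from UTC-3).
Esperanza in UTC: 07:00-11:10, 14:45-17:00 (subtract 1h to convert from UTC+1).
Idris ∩ Esperanza: 07:50-11:05, 14:45-17:00.
Those are the intersection windows.
The last common window of at least 30 minutes is 14:45-17:00; a 30-minute meeting can start as late as 16:30 and still end by 17:00.

16:30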